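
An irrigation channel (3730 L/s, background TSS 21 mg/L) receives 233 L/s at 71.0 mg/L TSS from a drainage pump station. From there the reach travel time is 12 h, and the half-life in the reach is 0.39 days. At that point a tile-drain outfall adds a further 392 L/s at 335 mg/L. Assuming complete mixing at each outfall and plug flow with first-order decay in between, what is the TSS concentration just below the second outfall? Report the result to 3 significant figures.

39.1 mg/L

Mixed concentration C = ΣQC/ΣQ = (3730·21.00 + 233.0·71.00) / 3963 = 94870/3963 = 23.94 mg/L; combined flow 3963 L/s.
Half-life 0.39 d → k = ln 2 / 0.39 = 1.777 d⁻¹.
Decay over the reach: 23.94·exp(−kt) = 23.94·0.4112 = 9.844 mg/L.
At the second outfall, C = (3963·9.844 + 392.0·335.0) / (3963 + 392.0) = 39.11 mg/L.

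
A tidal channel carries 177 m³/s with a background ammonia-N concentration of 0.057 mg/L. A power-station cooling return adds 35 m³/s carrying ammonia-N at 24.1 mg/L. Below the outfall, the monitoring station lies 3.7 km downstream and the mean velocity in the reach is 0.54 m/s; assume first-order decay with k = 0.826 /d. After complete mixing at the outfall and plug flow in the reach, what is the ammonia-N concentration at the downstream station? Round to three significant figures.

Mass balance: C = (177.0·0.05700 + 35.00·24.10) / 212.0 = 853.6/212.0 = 4.026 mg/L.
Travel time t = 3.7·1000 / 0.54 = 6852 s = 1.903 h.
Applying C = C₀e^(−kt): 4.026 × 0.9366 = 3.771 mg/L.

3.77 mg/L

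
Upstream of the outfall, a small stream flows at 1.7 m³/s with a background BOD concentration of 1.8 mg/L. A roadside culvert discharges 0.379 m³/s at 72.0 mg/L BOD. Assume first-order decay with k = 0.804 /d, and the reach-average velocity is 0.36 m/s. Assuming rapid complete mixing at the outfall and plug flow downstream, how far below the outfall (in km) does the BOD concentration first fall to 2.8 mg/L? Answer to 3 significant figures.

Flow-weighted average: C = (1.700·1.800 + 0.3790·72.00) / 2.079 = 30.35/2.079 = 14.60 mg/L.
Set 14.60·exp(−k·t) = 2.8 → t = ln(14.60/2.8)/k = 177400 s = 49.29 h.
Distance = v·t = 0.36·177400 = 63880 m = 63.88 km.

63.9 km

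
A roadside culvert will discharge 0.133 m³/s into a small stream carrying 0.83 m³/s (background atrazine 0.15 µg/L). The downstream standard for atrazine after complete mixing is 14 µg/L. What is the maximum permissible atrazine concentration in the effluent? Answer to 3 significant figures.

At the limit, (Qr·Cr + Qe·Cₑ)/(Qr + Qe) = 14:
Cₑ = (0.9630·14 − 0.8300·0.1500) / 0.1330 = 100.4 µg/L.

100 µg/L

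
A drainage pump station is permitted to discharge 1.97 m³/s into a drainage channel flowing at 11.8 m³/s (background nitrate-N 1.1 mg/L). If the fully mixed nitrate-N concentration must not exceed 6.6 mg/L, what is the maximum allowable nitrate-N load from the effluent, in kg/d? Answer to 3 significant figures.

6730 kg/d

Mass balance at the limit: 11.80·1.100 + 1.970·Cₑ = 13.77·6.6 → Cₑ = 39.54 mg/L.
Load = 1.970 m³/s × 39.54 g/m³ × 86 400 s/d = 6731 kg/d.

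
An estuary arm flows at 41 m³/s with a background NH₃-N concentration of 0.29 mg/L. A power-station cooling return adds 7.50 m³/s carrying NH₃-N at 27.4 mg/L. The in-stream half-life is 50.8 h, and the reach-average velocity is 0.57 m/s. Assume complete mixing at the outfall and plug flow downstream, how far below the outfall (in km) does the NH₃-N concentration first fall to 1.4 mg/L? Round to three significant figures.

Mass balance: C = (41.00·0.2900 + 7.500·27.40) / 48.50 = 217.4/48.50 = 4.482 mg/L.
Half-life 50.8 h → k = ln 2 / 50.8 = 0.01364 h⁻¹ = 0.3275 d⁻¹.
Set 4.482·exp(−k·t) = 1.4 → t = ln(4.482/1.4)/k = 307000 s = 85.28 h.
Distance = v·t = 0.57·307000 = 175000 m = 175.0 km.

175 km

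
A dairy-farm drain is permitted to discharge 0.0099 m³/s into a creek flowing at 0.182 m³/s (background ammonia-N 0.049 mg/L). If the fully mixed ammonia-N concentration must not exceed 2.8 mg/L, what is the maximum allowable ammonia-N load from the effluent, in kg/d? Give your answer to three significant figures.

Mass balance at the limit: 0.1820·0.04900 + 0.009900·Cₑ = 0.1919·2.8 → Cₑ = 53.37 mg/L.
Load = 0.009900 m³/s × 53.37 g/m³ × 86 400 s/d = 45.65 kg/d.

45.7 kg/d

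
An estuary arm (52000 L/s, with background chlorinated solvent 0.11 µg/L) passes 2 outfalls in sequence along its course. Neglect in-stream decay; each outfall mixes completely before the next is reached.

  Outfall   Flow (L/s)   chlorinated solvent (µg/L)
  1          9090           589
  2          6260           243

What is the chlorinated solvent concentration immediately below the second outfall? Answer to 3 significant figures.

102 µg/L

After outfall 1: Q = 52000 + 9090 = 61090 L/s; C = (52000·0.1100 + 9090·589.0)/61090 = 87.73 µg/L.
After outfall 2: Q = 61090 + 6260 = 67350 L/s; C = (61090·87.73 + 6260·243.0)/67350 = 102.2 µg/L.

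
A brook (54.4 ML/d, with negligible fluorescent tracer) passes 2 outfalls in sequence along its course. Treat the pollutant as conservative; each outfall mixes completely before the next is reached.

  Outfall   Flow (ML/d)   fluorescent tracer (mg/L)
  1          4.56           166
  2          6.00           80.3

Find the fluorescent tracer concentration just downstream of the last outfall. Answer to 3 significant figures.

After outfall 1: Q = 54.40 + 4.560 = 58.96 ML/d; C = (54.40·0 + 4.560·166.0)/58.96 = 12.84 mg/L.
After outfall 2: Q = 58.96 + 6.000 = 64.96 ML/d; C = (58.96·12.84 + 6.000·80.30)/64.96 = 19.07 mg/L.

19.1 mg/L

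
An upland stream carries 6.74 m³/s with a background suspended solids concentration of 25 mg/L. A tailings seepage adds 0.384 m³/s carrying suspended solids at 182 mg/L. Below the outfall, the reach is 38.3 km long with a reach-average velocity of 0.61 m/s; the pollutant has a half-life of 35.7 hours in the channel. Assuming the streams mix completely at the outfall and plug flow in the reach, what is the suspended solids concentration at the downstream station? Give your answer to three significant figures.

23.9 mg/L

Flow-weighted average: C = (6.740·25.00 + 0.3840·182.0) / 7.124 = 238.4/7.124 = 33.46 mg/L.
Travel time t = 38.3·1000 / 0.61 = 62790 s = 17.44 h.
Half-life 35.7 h → k = ln 2 / 35.7 = 0.01942 h⁻¹ = 0.4660 d⁻¹.
After decay, C = 33.46 × e^(−kt) = 33.46 × 0.7127 = 23.85 mg/L.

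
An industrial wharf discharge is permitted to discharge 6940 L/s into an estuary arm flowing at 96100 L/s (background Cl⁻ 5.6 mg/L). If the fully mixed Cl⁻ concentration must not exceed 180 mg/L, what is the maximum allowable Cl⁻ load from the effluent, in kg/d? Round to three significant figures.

1560000 kg/d

Mass balance at the limit: 96100·5.600 + 6940·Cₑ = 103000·180 → Cₑ = 2595 mg/L.
6940 L/s = 6.940 m³/s. Load = 6.940 m³/s × 2595 g/m³ × 86 400 s/d = 1556000 kg/d.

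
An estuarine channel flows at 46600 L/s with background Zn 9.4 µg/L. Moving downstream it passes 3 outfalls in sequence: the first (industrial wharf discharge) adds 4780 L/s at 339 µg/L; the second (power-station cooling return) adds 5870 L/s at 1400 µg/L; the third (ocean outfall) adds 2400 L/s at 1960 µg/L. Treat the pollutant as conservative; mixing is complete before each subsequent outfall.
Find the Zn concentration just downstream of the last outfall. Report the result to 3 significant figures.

251 µg/L

Below outfall 1: Q → 51380 L/s, C = (46600·9.400 + 4780·339.0)/51380 = 40.06 µg/L.
Below outfall 2: Q → 57250 L/s, C = (51380·40.06 + 5870·1400)/57250 = 179.5 µg/L.
Below outfall 3: Q → 59650 L/s, C = (57250·179.5 + 2400·1960)/59650 = 251.1 µg/L.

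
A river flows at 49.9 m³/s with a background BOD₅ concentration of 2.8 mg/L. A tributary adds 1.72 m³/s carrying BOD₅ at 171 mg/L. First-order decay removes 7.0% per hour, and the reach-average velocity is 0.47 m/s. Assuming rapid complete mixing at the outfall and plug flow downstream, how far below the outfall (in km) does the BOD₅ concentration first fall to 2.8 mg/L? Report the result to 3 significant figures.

Conservation of mass: C = (49.90·2.800 + 1.720·171.0) / 51.62 = 433.8/51.62 = 8.404 mg/L.
7.0%/h lost → k = −ln(1 − 0.07) = 0.07257 h⁻¹.
Set 8.404·exp(−k·t) = 2.8 → t = ln(8.404/2.8)/k = 54530 s = 15.15 h.
Distance = v·t = 0.47·54530 = 25630 m = 25.63 km.

25.6 km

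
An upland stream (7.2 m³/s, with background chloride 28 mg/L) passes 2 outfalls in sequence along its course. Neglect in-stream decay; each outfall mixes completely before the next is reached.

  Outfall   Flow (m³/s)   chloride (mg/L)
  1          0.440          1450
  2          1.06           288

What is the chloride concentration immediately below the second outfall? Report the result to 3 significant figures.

132 mg/L

Below outfall 1: Q → 7.640 m³/s, C = (7.200·28.00 + 0.4400·1450)/7.640 = 109.9 mg/L.
Below outfall 2: Q → 8.700 m³/s, C = (7.640·109.9 + 1.060·288.0)/8.700 = 131.6 mg/L.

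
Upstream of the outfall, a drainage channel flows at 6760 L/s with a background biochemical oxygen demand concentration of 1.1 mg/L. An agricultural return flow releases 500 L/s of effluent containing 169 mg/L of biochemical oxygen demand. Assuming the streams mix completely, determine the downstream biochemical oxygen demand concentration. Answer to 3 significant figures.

After mixing, C = (6760·1.100 + 500.0·169.0) / 7260 = 91940/7260 = 12.66 mg/L.

12.7 mg/L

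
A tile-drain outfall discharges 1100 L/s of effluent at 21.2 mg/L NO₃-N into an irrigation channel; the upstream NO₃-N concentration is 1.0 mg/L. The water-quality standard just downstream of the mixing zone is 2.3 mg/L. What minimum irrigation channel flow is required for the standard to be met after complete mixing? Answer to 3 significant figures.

Set C_mix = 2.3: (Q·1.000 + 1100·21.20) / (Q + 1100) = 2.3
→ Q = 1100·(21.20 − 2.3)/(2.3 − 1.000) = 15990 L/s.

16000 L/s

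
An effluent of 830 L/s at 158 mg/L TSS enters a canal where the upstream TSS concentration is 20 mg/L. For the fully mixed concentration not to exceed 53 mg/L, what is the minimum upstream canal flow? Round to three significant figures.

Set C_mix = 53: (Q·20.00 + 830.0·158.0) / (Q + 830.0) = 53
→ Q = 830.0·(158.0 − 53)/(53 − 20.00) = 2641 L/s.

2640 L/s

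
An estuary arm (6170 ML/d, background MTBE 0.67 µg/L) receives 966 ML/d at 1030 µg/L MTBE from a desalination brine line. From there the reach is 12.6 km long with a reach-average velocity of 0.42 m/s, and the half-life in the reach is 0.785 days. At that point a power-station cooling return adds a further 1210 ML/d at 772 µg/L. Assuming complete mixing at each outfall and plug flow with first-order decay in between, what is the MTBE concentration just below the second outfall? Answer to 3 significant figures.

200 µg/L

Conservation of mass: C = (6170·0.6700 + 966.0·1030) / 7136 = 999100/7136 = 140.0 µg/L; combined flow 7136 ML/d.
Travel time t = 12.6·1000 / 0.42 = 30000 s = 8.333 h.
Half-life 0.785 d → k = ln 2 / 0.785 = 0.8830 d⁻¹.
Applying C = C₀e^(−kt): 140.0 × 0.7359 = 103.0 µg/L.
At the second outfall, C = (7136·103.0 + 1210·772.0) / (7136 + 1210) = 200.0 µg/L.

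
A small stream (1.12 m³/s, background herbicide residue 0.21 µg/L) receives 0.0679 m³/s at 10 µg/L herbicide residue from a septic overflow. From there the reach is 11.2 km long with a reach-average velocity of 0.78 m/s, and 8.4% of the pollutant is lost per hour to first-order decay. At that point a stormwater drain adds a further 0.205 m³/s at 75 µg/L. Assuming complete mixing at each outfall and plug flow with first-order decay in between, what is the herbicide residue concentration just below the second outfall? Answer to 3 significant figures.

After mixing, C = (1.120·0.2100 + 0.06790·10.00) / 1.188 = 0.9142/1.188 = 0.7696 µg/L; combined flow 1.188 m³/s.
Travel time t = 11.2·1000 / 0.78 = 14360 s = 3.989 h.
8.4%/h lost → k = −ln(1 − 0.084) = 0.08774 h⁻¹.
First-order decay: C = 0.7696·exp(−k·t) = 0.7696·0.7047 = 0.5423 µg/L.
Second outfall: C = (1.188·0.5423 + 0.2050·75.00)/1.393 = 11.50 µg/L.

11.5 µg/L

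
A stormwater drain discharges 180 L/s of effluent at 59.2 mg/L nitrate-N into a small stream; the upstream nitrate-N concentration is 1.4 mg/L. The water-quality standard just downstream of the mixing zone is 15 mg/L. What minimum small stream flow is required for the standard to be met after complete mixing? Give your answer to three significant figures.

585 L/s

Set C_mix = 15: (Q·1.400 + 180.0·59.20) / (Q + 180.0) = 15
→ Q = 180.0·(59.20 − 15)/(15 − 1.400) = 585.0 L/s.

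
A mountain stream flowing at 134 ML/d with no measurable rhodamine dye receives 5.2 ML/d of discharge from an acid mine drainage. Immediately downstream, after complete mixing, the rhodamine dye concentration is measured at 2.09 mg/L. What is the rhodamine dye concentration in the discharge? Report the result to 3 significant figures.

55.9 mg/L

Mass balance: 134.0·0 + 5.200·Cₑ = 139.2·2.090
→ Cₑ = (139.2·2.090 − 134.0·0) / 5.200 = 55.95 mg/L.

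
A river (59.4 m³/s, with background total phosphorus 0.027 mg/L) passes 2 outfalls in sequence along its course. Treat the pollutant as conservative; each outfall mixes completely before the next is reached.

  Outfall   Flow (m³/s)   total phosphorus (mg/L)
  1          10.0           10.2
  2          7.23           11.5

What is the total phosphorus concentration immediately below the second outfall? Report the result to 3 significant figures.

After outfall 1: Q = 59.40 + 10.00 = 69.40 m³/s; C = (59.40·0.02700 + 10.00·10.20)/69.40 = 1.493 mg/L.
After outfall 2: Q = 69.40 + 7.230 = 76.63 m³/s; C = (69.40·1.493 + 7.230·11.50)/76.63 = 2.437 mg/L.

2.44 mg/L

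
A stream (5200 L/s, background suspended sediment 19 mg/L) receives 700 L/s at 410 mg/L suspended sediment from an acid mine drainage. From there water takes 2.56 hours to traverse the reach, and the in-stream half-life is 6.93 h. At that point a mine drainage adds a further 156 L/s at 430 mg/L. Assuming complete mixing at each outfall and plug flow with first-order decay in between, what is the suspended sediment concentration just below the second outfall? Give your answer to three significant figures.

60.4 mg/L

Mixed concentration C = ΣQC/ΣQ = (5200·19.00 + 700.0·410.0) / 5900 = 385800/5900 = 65.39 mg/L; combined flow 5900 L/s.
Half-life 6.93 h → k = ln 2 / 6.93 = 0.1000 h⁻¹ = 2.401 d⁻¹.
Decay over the reach: 65.39·exp(−kt) = 65.39·0.7741 = 50.62 mg/L.
At the second outfall, C = (5900·50.62 + 156.0·430.0) / (5900 + 156.0) = 60.39 mg/L.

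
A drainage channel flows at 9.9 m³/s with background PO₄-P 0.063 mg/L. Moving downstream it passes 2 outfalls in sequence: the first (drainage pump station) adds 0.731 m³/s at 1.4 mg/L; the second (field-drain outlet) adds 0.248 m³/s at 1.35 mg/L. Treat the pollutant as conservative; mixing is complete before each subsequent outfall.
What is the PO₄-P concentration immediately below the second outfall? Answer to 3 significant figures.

0.182 mg/L

Below outfall 1: Q → 10.63 m³/s, C = (9.900·0.06300 + 0.7310·1.400)/10.63 = 0.1549 mg/L.
Below outfall 2: Q → 10.88 m³/s, C = (10.63·0.1549 + 0.2480·1.350)/10.88 = 0.1822 mg/L.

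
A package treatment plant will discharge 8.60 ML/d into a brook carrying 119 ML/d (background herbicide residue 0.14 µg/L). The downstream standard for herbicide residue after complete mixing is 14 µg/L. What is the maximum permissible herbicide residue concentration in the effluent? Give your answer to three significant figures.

206 µg/L

At the limit, (Qr·Cr + Qe·Cₑ)/(Qr + Qe) = 14:
Cₑ = (127.6·14 − 119.0·0.1400) / 8.600 = 205.8 µg/L.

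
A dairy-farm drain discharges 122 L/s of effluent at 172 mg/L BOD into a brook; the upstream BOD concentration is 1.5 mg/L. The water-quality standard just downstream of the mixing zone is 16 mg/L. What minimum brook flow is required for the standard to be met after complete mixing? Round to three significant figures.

1310 L/s

Set C_mix = 16: (Q·1.500 + 122.0·172.0) / (Q + 122.0) = 16
→ Q = 122.0·(172.0 − 16)/(16 − 1.500) = 1313 L/s.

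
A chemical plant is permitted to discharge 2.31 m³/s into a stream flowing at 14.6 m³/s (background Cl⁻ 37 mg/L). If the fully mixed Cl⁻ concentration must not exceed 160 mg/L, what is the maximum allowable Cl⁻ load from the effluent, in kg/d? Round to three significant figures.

Mass balance at the limit: 14.60·37.00 + 2.310·Cₑ = 16.91·160 → Cₑ = 937.4 mg/L.
Load = 2.310 m³/s × 937.4 g/m³ × 86 400 s/d = 187100 kg/d.

187000 kg/d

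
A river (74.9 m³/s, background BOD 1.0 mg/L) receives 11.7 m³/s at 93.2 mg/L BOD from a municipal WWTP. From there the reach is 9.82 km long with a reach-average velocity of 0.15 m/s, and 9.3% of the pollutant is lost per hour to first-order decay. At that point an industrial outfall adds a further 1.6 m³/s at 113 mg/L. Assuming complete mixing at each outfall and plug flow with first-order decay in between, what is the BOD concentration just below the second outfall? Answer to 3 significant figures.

Conservation of mass: C = (74.90·1.000 + 11.70·93.20) / 86.60 = 1165/86.60 = 13.46 mg/L; combined flow 86.60 m³/s.
Travel time t = 9.82·1000 / 0.15 = 65470 s = 18.19 h.
9.3%/h lost → k = −ln(1 − 0.093) = 0.09761 h⁻¹.
Decay over the reach: 13.46·exp(−kt) = 13.46·0.1695 = 2.280 mg/L.
Second outfall: C = (86.60·2.280 + 1.600·113.0)/88.20 = 4.289 mg/L.

4.29 mg/L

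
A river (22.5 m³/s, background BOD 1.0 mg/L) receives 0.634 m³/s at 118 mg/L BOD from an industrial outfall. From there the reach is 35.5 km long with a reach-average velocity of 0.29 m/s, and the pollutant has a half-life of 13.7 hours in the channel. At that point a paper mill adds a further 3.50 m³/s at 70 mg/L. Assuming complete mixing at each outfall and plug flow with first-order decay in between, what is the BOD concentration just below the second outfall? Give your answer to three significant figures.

9.85 mg/L

After mixing, C = (22.50·1.000 + 0.6340·118.0) / 23.13 = 97.31/23.13 = 4.206 mg/L; combined flow 23.13 m³/s.
Travel time t = 35.5·1000 / 0.29 = 122400 s = 34.00 h.
Half-life 13.7 h → k = ln 2 / 13.7 = 0.05059 h⁻¹ = 1.214 d⁻¹.
Decay over the reach: 4.206·exp(−kt) = 4.206·0.1790 = 0.7529 mg/L.
Second outfall: C = (23.13·0.7529 + 3.500·70.00)/26.63 = 9.853 mg/L.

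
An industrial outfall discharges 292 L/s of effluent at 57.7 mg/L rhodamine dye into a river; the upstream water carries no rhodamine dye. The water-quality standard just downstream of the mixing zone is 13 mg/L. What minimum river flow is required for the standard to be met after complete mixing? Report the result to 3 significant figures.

1000 L/s

Set C_mix = 13: (Q·0 + 292.0·57.70) / (Q + 292.0) = 13
→ Q = 292.0·(57.70 − 13)/(13 − 0) = 1004 L/s.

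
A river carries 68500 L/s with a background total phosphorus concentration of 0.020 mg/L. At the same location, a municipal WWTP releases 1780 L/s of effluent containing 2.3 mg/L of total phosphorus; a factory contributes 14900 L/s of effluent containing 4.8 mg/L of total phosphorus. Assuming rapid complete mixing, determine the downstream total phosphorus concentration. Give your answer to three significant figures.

Conservation of mass: C = (68500·0.02000 + 1780·2.300 + 14900·4.800) / 85180 = 76980/85180 = 0.9038 mg/L.

0.904 mg/L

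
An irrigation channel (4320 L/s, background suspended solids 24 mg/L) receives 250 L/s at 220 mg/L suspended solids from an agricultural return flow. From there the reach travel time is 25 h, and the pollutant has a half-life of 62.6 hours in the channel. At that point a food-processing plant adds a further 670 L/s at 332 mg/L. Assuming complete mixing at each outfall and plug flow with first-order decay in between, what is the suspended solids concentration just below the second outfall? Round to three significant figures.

Mixed concentration C = ΣQC/ΣQ = (4320·24.00 + 250.0·220.0) / 4570 = 158700/4570 = 34.72 mg/L; combined flow 4570 L/s.
Half-life 62.6 h → k = ln 2 / 62.6 = 0.01107 h⁻¹ = 0.2657 d⁻¹.
Decay over the reach: 34.72·exp(−kt) = 34.72·0.7582 = 26.33 mg/L.
At the second outfall, C = (4570·26.33 + 670.0·332.0) / (4570 + 670.0) = 65.41 mg/L.

65.4 mg/L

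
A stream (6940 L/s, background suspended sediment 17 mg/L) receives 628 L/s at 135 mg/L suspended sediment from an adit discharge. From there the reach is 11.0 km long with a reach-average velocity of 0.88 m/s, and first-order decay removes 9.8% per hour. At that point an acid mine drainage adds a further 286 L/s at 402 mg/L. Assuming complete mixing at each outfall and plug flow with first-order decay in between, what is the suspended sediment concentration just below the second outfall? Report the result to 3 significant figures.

Conservation of mass: C = (6940·17.00 + 628.0·135.0) / 7568 = 202800/7568 = 26.79 mg/L; combined flow 7568 L/s.
Travel time t = 11.0·1000 / 0.88 = 12500 s = 3.472 h.
9.8%/h lost → k = −ln(1 − 0.098) = 0.1031 h⁻¹.
Decay over the reach: 26.79·exp(−kt) = 26.79·0.6990 = 18.73 mg/L.
Second outfall: C = (7568·18.73 + 286.0·402.0)/7854 = 32.68 mg/L.

32.7 mg/L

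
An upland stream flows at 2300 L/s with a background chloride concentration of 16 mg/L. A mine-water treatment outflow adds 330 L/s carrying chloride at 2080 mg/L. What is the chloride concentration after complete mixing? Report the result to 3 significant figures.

After mixing, C = (2300·16.00 + 330.0·2080) / 2630 = 723200/2630 = 275.0 mg/L.

275 mg/L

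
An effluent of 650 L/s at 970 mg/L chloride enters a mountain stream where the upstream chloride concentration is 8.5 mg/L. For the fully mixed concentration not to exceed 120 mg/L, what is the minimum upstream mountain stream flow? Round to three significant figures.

Set C_mix = 120: (Q·8.500 + 650.0·970.0) / (Q + 650.0) = 120
→ Q = 650.0·(970.0 − 120)/(120 − 8.500) = 4955 L/s.

4960 L/s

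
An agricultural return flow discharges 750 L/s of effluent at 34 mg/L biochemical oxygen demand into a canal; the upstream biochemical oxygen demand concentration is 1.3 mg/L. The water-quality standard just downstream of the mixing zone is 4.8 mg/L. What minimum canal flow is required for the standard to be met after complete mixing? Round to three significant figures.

Set C_mix = 4.8: (Q·1.300 + 750.0·34.00) / (Q + 750.0) = 4.8
→ Q = 750.0·(34.00 − 4.8)/(4.8 − 1.300) = 6257 L/s.

6260 L/s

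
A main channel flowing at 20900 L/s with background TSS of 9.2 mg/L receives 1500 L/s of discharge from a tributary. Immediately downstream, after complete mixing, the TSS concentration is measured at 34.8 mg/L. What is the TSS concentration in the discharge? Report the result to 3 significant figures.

391 mg/L

Mass balance: 20900·9.200 + 1500·Cₑ = 22400·34.80
→ Cₑ = (22400·34.80 − 20900·9.200) / 1500 = 391.5 mg/L.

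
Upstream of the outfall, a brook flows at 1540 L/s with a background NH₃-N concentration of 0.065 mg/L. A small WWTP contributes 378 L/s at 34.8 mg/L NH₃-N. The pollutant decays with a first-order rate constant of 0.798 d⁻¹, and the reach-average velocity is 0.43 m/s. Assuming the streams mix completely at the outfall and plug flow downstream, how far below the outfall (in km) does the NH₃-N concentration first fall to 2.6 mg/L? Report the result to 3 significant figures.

Flow-weighted average: C = (1540·0.06500 + 378.0·34.80) / 1918 = 13250/1918 = 6.911 mg/L.
Set 6.911·exp(−k·t) = 2.6 → t = ln(6.911/2.6)/k = 105800 s = 29.40 h.
Distance = v·t = 0.43·105800 = 45510 m = 45.51 km.

45.5 km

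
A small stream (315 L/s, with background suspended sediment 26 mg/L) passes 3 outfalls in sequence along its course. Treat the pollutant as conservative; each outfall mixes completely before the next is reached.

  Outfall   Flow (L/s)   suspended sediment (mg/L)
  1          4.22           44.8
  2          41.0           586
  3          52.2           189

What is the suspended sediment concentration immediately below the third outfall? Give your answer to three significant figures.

102 mg/L

Outfall 1: combined Q = 319.2 L/s; C = (315.0·26.00 + 4.220·44.80)/319.2 = 26.25 mg/L.
Outfall 2: combined Q = 360.2 L/s; C = (319.2·26.25 + 41.00·586.0)/360.2 = 89.96 mg/L.
Outfall 3: combined Q = 412.4 L/s; C = (360.2·89.96 + 52.20·189.0)/412.4 = 102.5 mg/L.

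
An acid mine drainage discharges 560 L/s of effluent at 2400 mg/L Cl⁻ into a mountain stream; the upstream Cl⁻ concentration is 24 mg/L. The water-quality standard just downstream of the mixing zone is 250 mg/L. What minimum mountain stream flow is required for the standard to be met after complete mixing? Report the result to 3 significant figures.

Set C_mix = 250: (Q·24.00 + 560.0·2400) / (Q + 560.0) = 250
→ Q = 560.0·(2400 − 250)/(250 − 24.00) = 5327 L/s.

5330 L/s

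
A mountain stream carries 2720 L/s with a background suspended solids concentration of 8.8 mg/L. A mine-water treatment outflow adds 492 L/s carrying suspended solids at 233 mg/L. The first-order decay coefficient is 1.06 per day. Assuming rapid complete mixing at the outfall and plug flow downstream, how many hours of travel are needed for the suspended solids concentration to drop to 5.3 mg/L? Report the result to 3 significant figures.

Conservation of mass: C = (2720·8.800 + 492.0·233.0) / 3212 = 138600/3212 = 43.14 mg/L.
43.14·exp(−k·t) = 5.3 → t = ln(43.14/5.3)/k = 170900 s = 47.47 h.

47.5 h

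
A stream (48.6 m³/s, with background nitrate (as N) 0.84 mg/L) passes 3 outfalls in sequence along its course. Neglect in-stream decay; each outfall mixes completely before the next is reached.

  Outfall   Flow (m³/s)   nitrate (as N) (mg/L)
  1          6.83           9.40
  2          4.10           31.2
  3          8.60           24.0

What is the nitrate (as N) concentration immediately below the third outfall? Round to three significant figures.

After outfall 1: Q = 48.60 + 6.830 = 55.43 m³/s; C = (48.60·0.8400 + 6.830·9.400)/55.43 = 1.895 mg/L.
After outfall 2: Q = 55.43 + 4.100 = 59.53 m³/s; C = (55.43·1.895 + 4.100·31.20)/59.53 = 3.913 mg/L.
After outfall 3: Q = 59.53 + 8.600 = 68.13 m³/s; C = (59.53·3.913 + 8.600·24.00)/68.13 = 6.449 mg/L.

6.45 mg/L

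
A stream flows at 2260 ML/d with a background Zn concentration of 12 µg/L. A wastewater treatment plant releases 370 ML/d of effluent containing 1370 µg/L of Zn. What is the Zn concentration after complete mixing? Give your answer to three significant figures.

Mixed concentration C = ΣQC/ΣQ = (2260·12.00 + 370.0·1370) / 2630 = 534000/2630 = 203.0 µg/L.

203 µg/L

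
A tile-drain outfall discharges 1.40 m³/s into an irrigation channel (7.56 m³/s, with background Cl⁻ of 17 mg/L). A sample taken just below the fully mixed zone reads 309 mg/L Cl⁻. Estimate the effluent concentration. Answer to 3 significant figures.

Mass balance: 7.560·17.00 + 1.400·Cₑ = 8.960·309.0
→ Cₑ = (8.960·309.0 − 7.560·17.00) / 1.400 = 1886 mg/L.

1890 mg/L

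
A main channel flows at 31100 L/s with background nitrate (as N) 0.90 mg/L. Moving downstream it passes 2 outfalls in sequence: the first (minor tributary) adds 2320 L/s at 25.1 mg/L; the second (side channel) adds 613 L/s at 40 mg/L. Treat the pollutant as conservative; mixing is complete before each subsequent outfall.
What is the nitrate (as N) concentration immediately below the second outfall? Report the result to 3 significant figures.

3.25 mg/L

Outfall 1: combined Q = 33420 L/s; C = (31100·0.9000 + 2320·25.10)/33420 = 2.580 mg/L.
Outfall 2: combined Q = 34030 L/s; C = (33420·2.580 + 613.0·40.00)/34030 = 3.254 mg/L.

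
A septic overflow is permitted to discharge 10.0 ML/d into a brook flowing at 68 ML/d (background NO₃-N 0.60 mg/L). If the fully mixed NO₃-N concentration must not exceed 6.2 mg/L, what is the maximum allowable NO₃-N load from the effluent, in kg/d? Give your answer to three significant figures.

443 kg/d

Mass balance at the limit: 68.00·0.6000 + 10.00·Cₑ = 78.00·6.2 → Cₑ = 44.28 mg/L.
10.00 ML/d = 0.1157 m³/s. Load = 0.1157 m³/s × 44.28 g/m³ × 86 400 s/d = 442.8 kg/d.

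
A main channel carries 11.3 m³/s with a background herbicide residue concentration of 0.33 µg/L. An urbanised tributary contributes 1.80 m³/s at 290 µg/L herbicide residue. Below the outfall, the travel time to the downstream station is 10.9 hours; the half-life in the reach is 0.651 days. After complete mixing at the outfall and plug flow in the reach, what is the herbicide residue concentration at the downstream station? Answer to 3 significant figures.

24.7 µg/L

Mass balance: C = (11.30·0.3300 + 1.800·290.0) / 13.10 = 525.7/13.10 = 40.13 µg/L.
Half-life 0.651 d → k = ln 2 / 0.651 = 1.065 d⁻¹.
After decay, C = 40.13 × e^(−kt) = 40.13 × 0.6166 = 24.74 µg/L.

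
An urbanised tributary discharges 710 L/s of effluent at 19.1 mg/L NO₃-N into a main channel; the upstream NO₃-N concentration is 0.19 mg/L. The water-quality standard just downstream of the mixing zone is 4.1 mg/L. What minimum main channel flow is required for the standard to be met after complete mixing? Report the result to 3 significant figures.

2720 L/s

Set C_mix = 4.1: (Q·0.1900 + 710.0·19.10) / (Q + 710.0) = 4.1
→ Q = 710.0·(19.10 − 4.1)/(4.1 − 0.1900) = 2724 L/s.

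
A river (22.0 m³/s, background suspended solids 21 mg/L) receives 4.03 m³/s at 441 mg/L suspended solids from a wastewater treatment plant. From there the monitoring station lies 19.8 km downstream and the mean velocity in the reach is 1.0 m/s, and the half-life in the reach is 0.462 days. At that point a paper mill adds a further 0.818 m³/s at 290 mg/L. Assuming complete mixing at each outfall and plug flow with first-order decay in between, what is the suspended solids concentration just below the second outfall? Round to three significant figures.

Flow-weighted average: C = (22.00·21.00 + 4.030·441.0) / 26.03 = 2239/26.03 = 86.02 mg/L; combined flow 26.03 m³/s.
Travel time t = 19.8·1000 / 1.0 = 19800 s = 5.500 h.
Half-life 0.462 d → k = ln 2 / 0.462 = 1.500 d⁻¹.
Applying C = C₀e^(−kt): 86.02 × 0.7091 = 61.00 mg/L.
Second outfall: C = (26.03·61.00 + 0.8180·290.0)/26.85 = 67.97 mg/L.

68.0 mg/L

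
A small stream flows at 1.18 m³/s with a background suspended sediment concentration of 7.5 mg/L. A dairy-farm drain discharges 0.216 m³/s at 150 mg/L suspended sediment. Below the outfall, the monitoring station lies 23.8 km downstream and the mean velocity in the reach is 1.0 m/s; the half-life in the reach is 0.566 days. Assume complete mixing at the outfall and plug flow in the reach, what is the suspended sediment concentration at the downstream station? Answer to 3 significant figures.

21.1 mg/L

Mixed concentration C = ΣQC/ΣQ = (1.180·7.500 + 0.2160·150.0) / 1.396 = 41.25/1.396 = 29.55 mg/L.
Travel time t = 23.8·1000 / 1.0 = 23800 s = 6.611 h.
Half-life 0.566 d → k = ln 2 / 0.566 = 1.225 d⁻¹.
Applying C = C₀e^(−kt): 29.55 × 0.7137 = 21.09 mg/L.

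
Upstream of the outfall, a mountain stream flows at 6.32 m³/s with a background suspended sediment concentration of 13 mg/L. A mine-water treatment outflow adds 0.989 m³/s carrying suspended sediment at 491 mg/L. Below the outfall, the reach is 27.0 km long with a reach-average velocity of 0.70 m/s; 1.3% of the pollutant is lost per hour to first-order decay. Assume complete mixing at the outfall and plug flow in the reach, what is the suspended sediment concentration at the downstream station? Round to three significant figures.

Flow-weighted average: C = (6.320·13.00 + 0.9890·491.0) / 7.309 = 567.8/7.309 = 77.68 mg/L.
Travel time t = 27.0·1000 / 0.70 = 38570 s = 10.71 h.
1.3%/h lost → k = −ln(1 − 0.013) = 0.01309 h⁻¹.
After decay, C = 77.68 × e^(−kt) = 77.68 × 0.8692 = 67.52 mg/L.

67.5 mg/L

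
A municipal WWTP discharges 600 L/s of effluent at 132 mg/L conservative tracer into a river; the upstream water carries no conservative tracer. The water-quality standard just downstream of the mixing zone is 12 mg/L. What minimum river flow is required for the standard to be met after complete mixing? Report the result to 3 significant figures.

Set C_mix = 12: (Q·0 + 600.0·132.0) / (Q + 600.0) = 12
→ Q = 600.0·(132.0 − 12)/(12 − 0) = 6000 L/s.

6000 L/s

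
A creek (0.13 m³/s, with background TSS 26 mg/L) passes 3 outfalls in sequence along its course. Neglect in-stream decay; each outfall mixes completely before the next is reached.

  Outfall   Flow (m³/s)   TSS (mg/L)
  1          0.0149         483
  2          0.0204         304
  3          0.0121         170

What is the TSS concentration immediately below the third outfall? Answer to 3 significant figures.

Below outfall 1: Q → 0.1449 m³/s, C = (0.1300·26.00 + 0.01490·483.0)/0.1449 = 72.99 mg/L.
Below outfall 2: Q → 0.1653 m³/s, C = (0.1449·72.99 + 0.02040·304.0)/0.1653 = 101.5 mg/L.
Below outfall 3: Q → 0.1774 m³/s, C = (0.1653·101.5 + 0.01210·170.0)/0.1774 = 106.2 mg/L.

106 mg/L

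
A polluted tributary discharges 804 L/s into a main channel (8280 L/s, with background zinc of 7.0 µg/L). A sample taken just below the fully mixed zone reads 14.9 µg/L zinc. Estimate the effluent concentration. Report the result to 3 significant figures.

Mass balance: 8280·7.000 + 804.0·Cₑ = 9084·14.90
→ Cₑ = (9084·14.90 − 8280·7.000) / 804.0 = 96.26 µg/L.

96.3 µg/L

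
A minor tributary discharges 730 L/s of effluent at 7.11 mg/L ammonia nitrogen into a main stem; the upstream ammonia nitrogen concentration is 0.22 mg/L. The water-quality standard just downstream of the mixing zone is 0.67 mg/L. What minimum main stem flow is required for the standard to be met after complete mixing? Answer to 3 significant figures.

10400 L/s

Set C_mix = 0.67: (Q·0.2200 + 730.0·7.110) / (Q + 730.0) = 0.67
→ Q = 730.0·(7.110 − 0.67)/(0.67 − 0.2200) = 10450 L/s.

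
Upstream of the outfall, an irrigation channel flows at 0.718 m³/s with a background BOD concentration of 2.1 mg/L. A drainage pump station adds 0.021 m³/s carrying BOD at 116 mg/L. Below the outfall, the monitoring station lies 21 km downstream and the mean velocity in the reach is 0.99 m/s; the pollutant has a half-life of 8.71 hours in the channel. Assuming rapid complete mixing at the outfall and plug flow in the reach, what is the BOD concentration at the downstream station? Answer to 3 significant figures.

Mass balance: C = (0.7180·2.100 + 0.02100·116.0) / 0.7390 = 3.944/0.7390 = 5.337 mg/L.
Travel time t = 21·1000 / 0.99 = 21210 s = 5.892 h.
Half-life 8.71 h → k = ln 2 / 8.71 = 0.07958 h⁻¹ = 1.910 d⁻¹.
After decay, C = 5.337 × e^(−kt) = 5.337 × 0.6257 = 3.339 mg/L.

3.34 mg/L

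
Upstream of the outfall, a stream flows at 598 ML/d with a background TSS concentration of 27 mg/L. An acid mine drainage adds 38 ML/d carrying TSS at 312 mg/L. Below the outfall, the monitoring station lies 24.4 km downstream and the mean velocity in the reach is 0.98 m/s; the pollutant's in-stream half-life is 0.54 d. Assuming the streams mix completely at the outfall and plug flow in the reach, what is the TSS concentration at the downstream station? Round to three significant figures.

Conservation of mass: C = (598.0·27.00 + 38.00·312.0) / 636.0 = 28000/636.0 = 44.03 mg/L.
Travel time t = 24.4·1000 / 0.98 = 24900 s = 6.916 h.
Half-life 0.54 d → k = ln 2 / 0.54 = 1.284 d⁻¹.
Applying C = C₀e^(−kt): 44.03 × 0.6908 = 30.41 mg/L.

30.4 mg/L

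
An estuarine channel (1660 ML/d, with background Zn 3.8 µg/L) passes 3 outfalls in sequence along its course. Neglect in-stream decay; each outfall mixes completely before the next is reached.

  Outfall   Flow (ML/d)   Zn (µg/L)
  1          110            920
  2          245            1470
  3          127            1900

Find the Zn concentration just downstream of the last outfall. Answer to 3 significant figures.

After outfall 1: Q = 1660 + 110.0 = 1770 ML/d; C = (1660·3.800 + 110.0·920.0)/1770 = 60.74 µg/L.
After outfall 2: Q = 1770 + 245.0 = 2015 ML/d; C = (1770·60.74 + 245.0·1470)/2015 = 232.1 µg/L.
After outfall 3: Q = 2015 + 127.0 = 2142 ML/d; C = (2015·232.1 + 127.0·1900)/2142 = 331.0 µg/L.

331 µg/L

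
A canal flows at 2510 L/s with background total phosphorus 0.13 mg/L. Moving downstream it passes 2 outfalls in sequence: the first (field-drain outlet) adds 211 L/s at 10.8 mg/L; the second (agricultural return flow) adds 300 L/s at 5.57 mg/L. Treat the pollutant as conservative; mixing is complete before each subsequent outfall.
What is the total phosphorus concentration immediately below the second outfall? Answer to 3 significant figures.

Outfall 1: combined Q = 2721 L/s; C = (2510·0.1300 + 211.0·10.80)/2721 = 0.9574 mg/L.
Outfall 2: combined Q = 3021 L/s; C = (2721·0.9574 + 300.0·5.570)/3021 = 1.415 mg/L.

1.42 mg/L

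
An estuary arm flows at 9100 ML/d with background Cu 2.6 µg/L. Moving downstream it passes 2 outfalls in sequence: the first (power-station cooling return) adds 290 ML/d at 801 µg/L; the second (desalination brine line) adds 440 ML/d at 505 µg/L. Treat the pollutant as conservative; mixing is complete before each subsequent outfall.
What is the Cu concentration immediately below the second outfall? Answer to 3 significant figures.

Outfall 1: combined Q = 9390 ML/d; C = (9100·2.600 + 290.0·801.0)/9390 = 27.26 µg/L.
Outfall 2: combined Q = 9830 ML/d; C = (9390·27.26 + 440.0·505.0)/9830 = 48.64 µg/L.

48.6 µg/L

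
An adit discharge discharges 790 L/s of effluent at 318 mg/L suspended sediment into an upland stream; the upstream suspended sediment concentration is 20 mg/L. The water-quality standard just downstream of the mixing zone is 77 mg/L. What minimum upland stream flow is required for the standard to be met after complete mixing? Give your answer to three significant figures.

Set C_mix = 77: (Q·20.00 + 790.0·318.0) / (Q + 790.0) = 77
→ Q = 790.0·(318.0 − 77)/(77 − 20.00) = 3340 L/s.

3340 L/s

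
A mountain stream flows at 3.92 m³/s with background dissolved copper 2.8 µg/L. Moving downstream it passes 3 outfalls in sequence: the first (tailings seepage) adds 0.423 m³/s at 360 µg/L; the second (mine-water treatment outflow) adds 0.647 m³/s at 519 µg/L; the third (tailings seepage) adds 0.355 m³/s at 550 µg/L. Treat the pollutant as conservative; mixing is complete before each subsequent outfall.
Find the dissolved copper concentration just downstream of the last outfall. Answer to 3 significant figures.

Outfall 1: combined Q = 4.343 m³/s; C = (3.920·2.800 + 0.4230·360.0)/4.343 = 37.59 µg/L.
Outfall 2: combined Q = 4.990 m³/s; C = (4.343·37.59 + 0.6470·519.0)/4.990 = 100.0 µg/L.
Outfall 3: combined Q = 5.345 m³/s; C = (4.990·100.0 + 0.3550·550.0)/5.345 = 129.9 µg/L.

130 µg/L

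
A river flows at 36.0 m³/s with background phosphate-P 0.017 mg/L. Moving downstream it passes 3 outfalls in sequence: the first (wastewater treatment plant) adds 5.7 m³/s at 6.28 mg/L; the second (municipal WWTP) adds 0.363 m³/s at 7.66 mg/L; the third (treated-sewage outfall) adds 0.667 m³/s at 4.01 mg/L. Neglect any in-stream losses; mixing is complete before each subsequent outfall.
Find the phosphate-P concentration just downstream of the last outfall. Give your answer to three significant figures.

Outfall 1: combined Q = 41.70 m³/s; C = (36.00·0.01700 + 5.700·6.280)/41.70 = 0.8731 mg/L.
Outfall 2: combined Q = 42.06 m³/s; C = (41.70·0.8731 + 0.3630·7.660)/42.06 = 0.9317 mg/L.
Outfall 3: combined Q = 42.73 m³/s; C = (42.06·0.9317 + 0.6670·4.010)/42.73 = 0.9797 mg/L.

0.980 mg/L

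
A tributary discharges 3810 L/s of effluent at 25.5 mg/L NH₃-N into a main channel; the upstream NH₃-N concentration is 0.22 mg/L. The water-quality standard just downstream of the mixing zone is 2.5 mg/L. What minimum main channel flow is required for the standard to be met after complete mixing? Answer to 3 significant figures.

38400 L/s

Set C_mix = 2.5: (Q·0.2200 + 3810·25.50) / (Q + 3810) = 2.5
→ Q = 3810·(25.50 − 2.5)/(2.5 − 0.2200) = 38430 L/s.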